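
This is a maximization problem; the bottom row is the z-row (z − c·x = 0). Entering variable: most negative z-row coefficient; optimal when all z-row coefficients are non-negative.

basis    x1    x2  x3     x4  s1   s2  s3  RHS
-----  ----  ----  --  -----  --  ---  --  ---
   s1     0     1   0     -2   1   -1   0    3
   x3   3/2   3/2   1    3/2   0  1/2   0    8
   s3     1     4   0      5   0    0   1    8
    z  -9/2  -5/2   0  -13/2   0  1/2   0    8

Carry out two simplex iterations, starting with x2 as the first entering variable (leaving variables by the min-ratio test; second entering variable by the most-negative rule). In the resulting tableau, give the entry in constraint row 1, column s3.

Ratio test on column x2 — row 1: 3/1 = 3; row 2: 8/(3/2) = 16/3; row 3: 8/4 = 2. Minimum is 2 at row 3 (s3 leaves); pivot element 4.
Divide row 3 by 4; eliminate column x2 from the other rows.
Second iteration: most negative z-row entry is -31/8 in column x1, so x1 enters.
Ratio test on column x1 — row 1: entry -1/4 ≤ 0; row 2: 5/(9/8) = 40/9; row 3: 2/(1/4) = 8. Minimum is 40/9 at row 2 (x3 leaves); pivot element 9/8.
Divide row 2 by 9/8; eliminate column x1 from the other rows.
After both pivots, the entry at constraint row 1, column s3 is -1/3.

-1/3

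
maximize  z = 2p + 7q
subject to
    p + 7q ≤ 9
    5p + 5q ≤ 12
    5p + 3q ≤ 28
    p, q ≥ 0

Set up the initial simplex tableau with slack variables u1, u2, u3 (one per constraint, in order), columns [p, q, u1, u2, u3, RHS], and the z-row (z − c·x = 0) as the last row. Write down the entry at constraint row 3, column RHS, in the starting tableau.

28

The RHS of constraint 3 is b_3 = 28.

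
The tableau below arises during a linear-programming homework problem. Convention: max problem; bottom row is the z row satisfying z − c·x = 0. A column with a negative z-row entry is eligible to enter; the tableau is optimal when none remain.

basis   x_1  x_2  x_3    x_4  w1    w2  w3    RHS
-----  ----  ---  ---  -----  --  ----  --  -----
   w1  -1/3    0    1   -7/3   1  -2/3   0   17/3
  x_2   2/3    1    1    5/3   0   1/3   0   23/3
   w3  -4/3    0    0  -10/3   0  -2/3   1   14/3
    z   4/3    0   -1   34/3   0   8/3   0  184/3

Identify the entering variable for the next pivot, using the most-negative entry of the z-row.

x_3

Negative z-row entries: x_3: -1.
The most negative is -1 in column x_3, so x_3 enters.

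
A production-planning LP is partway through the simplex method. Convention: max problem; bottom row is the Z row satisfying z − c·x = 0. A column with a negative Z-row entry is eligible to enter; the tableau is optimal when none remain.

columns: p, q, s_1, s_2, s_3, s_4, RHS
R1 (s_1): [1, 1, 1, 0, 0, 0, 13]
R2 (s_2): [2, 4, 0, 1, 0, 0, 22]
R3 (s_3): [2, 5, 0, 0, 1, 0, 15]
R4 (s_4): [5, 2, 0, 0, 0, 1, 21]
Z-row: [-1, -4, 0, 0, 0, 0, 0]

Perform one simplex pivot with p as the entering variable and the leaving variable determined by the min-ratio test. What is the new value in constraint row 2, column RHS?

Ratio test on column p — row 1: 13/1 = 13; row 2: 22/2 = 11; row 3: 15/2 = 15/2; row 4: 21/5 = 21/5. Minimum is 21/5 at row 4 (s_4 leaves); pivot element 5.
Divide row 4 by 5; eliminate column p from the other rows.
Row 2 update in column RHS: 22 − 2·(21/5) = 68/5.

68/5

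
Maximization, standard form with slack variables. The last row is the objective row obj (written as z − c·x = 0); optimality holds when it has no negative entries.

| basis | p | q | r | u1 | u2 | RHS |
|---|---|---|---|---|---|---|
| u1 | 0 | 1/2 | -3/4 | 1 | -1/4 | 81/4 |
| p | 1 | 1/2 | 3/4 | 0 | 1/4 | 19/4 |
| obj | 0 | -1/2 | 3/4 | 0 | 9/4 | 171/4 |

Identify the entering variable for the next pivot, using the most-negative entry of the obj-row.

Negative obj-row entries: q: -1/2.
The most negative is -1/2 in column q, so q enters.

q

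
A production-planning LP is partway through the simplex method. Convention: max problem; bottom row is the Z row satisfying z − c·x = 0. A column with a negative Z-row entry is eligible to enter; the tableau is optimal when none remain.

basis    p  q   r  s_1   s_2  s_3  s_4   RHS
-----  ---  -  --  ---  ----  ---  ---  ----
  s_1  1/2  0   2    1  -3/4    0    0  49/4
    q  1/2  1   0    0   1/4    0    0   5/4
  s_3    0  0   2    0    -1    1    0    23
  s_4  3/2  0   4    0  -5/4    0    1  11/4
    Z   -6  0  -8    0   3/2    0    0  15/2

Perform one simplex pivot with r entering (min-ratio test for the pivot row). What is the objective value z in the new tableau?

Ratio test on column r — row 1: (49/4)/2 = 49/8; row 2: entry 0 ≤ 0; row 3: 23/2 = 23/2; row 4: (11/4)/4 = 11/16. Minimum is 11/16 at row 4 (s_4 leaves); pivot element 4.
Pivot on row 4; the Z-row RHS becomes 15/2 − (-8)·(11/16) = 13.

13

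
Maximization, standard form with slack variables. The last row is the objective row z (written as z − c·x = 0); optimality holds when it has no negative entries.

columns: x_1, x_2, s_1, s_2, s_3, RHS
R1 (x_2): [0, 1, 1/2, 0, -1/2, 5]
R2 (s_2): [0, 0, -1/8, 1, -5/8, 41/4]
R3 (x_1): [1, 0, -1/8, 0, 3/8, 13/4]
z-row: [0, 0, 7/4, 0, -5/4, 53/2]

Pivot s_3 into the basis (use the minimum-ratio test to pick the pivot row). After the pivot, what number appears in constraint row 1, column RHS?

28/3

Ratio test on column s_3 — row 1: entry -1/2 ≤ 0; row 2: entry -5/8 ≤ 0; row 3: (13/4)/(3/8) = 26/3. Minimum is 26/3 at row 3 (x_1 leaves); pivot element 3/8.
Divide row 3 by 3/8; eliminate column s_3 from the other rows.
Row 1 update in column RHS: 5 − (-1/2)·(26/3) = 28/3.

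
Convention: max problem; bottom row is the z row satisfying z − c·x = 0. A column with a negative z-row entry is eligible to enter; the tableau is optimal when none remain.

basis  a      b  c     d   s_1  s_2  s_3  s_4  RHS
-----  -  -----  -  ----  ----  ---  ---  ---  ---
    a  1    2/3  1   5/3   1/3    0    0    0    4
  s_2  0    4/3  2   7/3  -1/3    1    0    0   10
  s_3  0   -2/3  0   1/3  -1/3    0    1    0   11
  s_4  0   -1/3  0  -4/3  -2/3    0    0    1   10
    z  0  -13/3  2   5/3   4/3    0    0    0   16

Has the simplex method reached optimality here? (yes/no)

no

The z-row has a negative entry -13/3 in column b, so it is not optimal.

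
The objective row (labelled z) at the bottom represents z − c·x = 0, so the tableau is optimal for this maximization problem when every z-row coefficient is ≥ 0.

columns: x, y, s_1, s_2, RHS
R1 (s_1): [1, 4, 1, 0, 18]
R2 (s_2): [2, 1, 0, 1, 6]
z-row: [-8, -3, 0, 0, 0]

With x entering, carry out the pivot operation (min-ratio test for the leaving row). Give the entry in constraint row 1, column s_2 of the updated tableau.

-1/2

Ratio test on column x — row 1: 18/1 = 18; row 2: 6/2 = 3. Minimum is 3 at row 2 (s_2 leaves); pivot element 2.
Divide row 2 by 2; eliminate column x from the other rows.
Row 1 update in column s_2: 0 − 1·(1/2) = -1/2.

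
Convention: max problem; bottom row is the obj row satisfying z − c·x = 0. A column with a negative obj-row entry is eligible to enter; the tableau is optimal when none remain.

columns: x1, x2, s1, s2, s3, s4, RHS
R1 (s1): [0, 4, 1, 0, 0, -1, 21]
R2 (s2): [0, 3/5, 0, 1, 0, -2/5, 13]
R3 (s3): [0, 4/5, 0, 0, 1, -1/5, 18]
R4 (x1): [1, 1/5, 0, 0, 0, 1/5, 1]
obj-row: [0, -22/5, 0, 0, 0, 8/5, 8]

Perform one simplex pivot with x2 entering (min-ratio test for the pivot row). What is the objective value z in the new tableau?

30

Ratio test on column x2 — row 1: 21/4 = 21/4; row 2: 13/(3/5) = 65/3; row 3: 18/(4/5) = 45/2; row 4: 1/(1/5) = 5. Minimum is 5 at row 4 (x1 leaves); pivot element 1/5.
Pivot on row 4; the obj-row RHS becomes 8 − (-22/5)·5 = 30.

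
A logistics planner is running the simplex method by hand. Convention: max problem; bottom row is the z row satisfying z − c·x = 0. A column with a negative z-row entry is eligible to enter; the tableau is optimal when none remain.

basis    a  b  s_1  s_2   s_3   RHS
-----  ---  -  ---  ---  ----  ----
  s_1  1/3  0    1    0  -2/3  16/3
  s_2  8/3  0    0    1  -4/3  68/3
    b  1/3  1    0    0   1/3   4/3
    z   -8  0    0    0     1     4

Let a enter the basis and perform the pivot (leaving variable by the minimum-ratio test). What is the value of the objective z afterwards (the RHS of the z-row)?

36

Ratio test on column a — row 1: (16/3)/(1/3) = 16; row 2: (68/3)/(8/3) = 17/2; row 3: (4/3)/(1/3) = 4. Minimum is 4 at row 3 (b leaves); pivot element 1/3.
Pivot on row 3; the z-row RHS becomes 4 − (-8)·4 = 36.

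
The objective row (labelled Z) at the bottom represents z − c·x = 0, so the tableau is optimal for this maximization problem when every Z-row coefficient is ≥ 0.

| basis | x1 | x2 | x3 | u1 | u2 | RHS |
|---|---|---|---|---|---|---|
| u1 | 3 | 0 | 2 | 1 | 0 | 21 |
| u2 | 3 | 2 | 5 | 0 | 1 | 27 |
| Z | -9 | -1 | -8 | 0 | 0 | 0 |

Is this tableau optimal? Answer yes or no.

no

The Z-row has a negative entry -9 in column x1, so it is not optimal.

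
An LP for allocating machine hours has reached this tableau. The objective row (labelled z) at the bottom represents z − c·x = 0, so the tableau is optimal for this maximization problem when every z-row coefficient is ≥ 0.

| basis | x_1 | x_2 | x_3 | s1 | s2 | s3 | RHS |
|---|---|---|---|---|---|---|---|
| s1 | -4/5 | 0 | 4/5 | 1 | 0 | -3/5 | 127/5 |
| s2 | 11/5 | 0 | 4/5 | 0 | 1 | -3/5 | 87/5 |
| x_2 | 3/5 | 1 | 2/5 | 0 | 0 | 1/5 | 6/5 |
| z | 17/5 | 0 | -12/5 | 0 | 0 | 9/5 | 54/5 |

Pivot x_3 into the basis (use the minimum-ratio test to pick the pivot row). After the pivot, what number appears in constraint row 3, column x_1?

3/2

Ratio test on column x_3 — row 1: (127/5)/(4/5) = 127/4; row 2: (87/5)/(4/5) = 87/4; row 3: (6/5)/(2/5) = 3. Minimum is 3 at row 3 (x_2 leaves); pivot element 2/5.
Divide row 3 by 2/5; eliminate column x_3 from the other rows.
In the new row 3, the x_1 entry is the old entry divided by the pivot: (3/5)/(2/5) = 3/2.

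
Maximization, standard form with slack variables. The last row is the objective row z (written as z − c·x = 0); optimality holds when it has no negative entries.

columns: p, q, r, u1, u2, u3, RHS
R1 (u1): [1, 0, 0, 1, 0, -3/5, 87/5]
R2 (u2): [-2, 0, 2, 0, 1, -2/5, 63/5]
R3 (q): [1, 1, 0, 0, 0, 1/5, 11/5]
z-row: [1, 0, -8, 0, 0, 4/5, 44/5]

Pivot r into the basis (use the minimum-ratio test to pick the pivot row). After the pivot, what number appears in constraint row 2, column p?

-1

Ratio test on column r — row 1: entry 0 ≤ 0; row 2: (63/5)/2 = 63/10; row 3: entry 0 ≤ 0. Minimum is 63/10 at row 2 (u2 leaves); pivot element 2.
Divide row 2 by 2; eliminate column r from the other rows.
In the new row 2, the p entry is the old entry divided by the pivot: (-2)/2 = -1.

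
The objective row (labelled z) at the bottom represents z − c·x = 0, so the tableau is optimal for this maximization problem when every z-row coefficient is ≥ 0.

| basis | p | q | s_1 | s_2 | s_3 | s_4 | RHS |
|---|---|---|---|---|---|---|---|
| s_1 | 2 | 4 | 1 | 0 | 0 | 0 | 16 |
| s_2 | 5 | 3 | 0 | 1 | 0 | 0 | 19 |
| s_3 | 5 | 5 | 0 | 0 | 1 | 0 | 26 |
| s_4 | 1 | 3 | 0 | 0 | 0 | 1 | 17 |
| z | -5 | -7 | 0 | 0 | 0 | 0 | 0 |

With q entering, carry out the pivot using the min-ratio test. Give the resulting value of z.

28

Ratio test on column q — row 1: 16/4 = 4; row 2: 19/3 = 19/3; row 3: 26/5 = 26/5; row 4: 17/3 = 17/3. Minimum is 4 at row 1 (s_1 leaves); pivot element 4.
Pivot on row 1; the z-row RHS becomes 0 − (-7)·4 = 28.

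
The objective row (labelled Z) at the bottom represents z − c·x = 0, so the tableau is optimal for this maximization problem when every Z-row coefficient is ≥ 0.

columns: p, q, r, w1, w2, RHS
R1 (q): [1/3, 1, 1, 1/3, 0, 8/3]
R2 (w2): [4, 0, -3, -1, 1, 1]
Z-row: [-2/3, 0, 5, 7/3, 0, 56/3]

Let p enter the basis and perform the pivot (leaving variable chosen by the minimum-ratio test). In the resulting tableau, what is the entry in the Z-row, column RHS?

113/6

Ratio test on column p — row 1: (8/3)/(1/3) = 8; row 2: 1/4 = 1/4. Minimum is 1/4 at row 2 (w2 leaves); pivot element 4.
Divide row 2 by 4; eliminate column p from the other rows.
Z-row update in column RHS: 56/3 − (-2/3)·(1/4) = 113/6.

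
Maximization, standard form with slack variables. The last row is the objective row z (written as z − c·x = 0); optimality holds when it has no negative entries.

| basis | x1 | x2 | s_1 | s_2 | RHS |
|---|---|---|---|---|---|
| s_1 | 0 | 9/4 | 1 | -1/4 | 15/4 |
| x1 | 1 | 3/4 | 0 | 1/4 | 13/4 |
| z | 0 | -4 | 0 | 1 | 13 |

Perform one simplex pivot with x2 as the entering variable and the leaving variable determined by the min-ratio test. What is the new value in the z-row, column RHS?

59/3

Ratio test on column x2 — row 1: (15/4)/(9/4) = 5/3; row 2: (13/4)/(3/4) = 13/3. Minimum is 5/3 at row 1 (s_1 leaves); pivot element 9/4.
Divide row 1 by 9/4; eliminate column x2 from the other rows.
z-row update in column RHS: 13 − (-4)·(5/3) = 59/3.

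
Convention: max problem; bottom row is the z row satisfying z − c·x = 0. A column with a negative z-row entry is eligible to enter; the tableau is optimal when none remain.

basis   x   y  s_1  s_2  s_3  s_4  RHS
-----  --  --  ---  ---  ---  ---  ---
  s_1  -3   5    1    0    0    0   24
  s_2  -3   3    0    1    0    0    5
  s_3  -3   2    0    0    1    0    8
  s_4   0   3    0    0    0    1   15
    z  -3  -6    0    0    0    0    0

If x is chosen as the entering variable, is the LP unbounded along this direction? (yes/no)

yes

Every constraint-row entry in column x is ≤ 0, so increasing x is unbounded.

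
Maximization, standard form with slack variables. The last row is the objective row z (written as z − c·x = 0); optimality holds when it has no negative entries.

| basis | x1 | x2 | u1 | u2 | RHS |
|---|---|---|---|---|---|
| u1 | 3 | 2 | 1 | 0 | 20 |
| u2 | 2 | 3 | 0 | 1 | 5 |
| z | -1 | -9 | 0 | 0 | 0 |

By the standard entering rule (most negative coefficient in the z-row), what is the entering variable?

x2

Negative z-row entries: x1: -1, x2: -9.
The most negative is -9 in column x2, so x2 enters.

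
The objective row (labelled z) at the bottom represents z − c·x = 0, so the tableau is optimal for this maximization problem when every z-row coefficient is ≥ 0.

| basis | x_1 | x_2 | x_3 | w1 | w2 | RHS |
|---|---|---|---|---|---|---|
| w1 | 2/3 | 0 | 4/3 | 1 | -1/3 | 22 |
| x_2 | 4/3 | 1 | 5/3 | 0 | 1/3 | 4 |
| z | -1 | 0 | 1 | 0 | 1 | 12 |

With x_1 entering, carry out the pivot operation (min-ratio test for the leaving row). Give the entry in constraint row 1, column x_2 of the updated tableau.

-1/2

Ratio test on column x_1 — row 1: 22/(2/3) = 33; row 2: 4/(4/3) = 3. Minimum is 3 at row 2 (x_2 leaves); pivot element 4/3.
Divide row 2 by 4/3; eliminate column x_1 from the other rows.
Row 1 update in column x_2: 0 − (2/3)·(3/4) = -1/2.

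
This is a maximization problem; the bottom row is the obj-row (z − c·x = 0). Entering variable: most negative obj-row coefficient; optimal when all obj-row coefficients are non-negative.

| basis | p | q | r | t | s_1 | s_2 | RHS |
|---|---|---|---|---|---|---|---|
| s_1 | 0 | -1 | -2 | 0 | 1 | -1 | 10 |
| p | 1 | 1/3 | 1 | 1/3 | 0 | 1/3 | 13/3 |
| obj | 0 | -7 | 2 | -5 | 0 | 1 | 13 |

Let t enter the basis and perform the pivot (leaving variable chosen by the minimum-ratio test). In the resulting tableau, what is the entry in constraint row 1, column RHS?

10

Ratio test on column t — row 1: entry 0 ≤ 0; row 2: (13/3)/(1/3) = 13. Minimum is 13 at row 2 (p leaves); pivot element 1/3.
Divide row 2 by 1/3; eliminate column t from the other rows.
Row 1 update in column RHS: 10 − 0·13 = 10.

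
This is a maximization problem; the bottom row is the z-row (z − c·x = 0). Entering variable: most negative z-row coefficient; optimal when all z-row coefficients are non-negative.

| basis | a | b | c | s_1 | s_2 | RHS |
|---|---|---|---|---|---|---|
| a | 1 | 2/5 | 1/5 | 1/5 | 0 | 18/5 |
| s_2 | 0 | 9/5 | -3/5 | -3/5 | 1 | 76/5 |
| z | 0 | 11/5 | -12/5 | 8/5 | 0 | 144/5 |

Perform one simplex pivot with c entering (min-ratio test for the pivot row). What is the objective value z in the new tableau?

Ratio test on column c — row 1: (18/5)/(1/5) = 18; row 2: entry -3/5 ≤ 0. Minimum is 18 at row 1 (a leaves); pivot element 1/5.
Pivot on row 1; the z-row RHS becomes 144/5 − (-12/5)·18 = 72.

72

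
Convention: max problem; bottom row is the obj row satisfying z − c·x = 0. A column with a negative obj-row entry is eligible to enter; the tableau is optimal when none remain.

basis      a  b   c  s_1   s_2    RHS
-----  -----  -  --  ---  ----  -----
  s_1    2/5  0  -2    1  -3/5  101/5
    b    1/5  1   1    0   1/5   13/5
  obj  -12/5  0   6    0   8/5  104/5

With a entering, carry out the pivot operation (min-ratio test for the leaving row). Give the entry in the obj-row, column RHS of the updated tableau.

Ratio test on column a — row 1: (101/5)/(2/5) = 101/2; row 2: (13/5)/(1/5) = 13. Minimum is 13 at row 2 (b leaves); pivot element 1/5.
Divide row 2 by 1/5; eliminate column a from the other rows.
obj-row update in column RHS: 104/5 − (-12/5)·13 = 52.

52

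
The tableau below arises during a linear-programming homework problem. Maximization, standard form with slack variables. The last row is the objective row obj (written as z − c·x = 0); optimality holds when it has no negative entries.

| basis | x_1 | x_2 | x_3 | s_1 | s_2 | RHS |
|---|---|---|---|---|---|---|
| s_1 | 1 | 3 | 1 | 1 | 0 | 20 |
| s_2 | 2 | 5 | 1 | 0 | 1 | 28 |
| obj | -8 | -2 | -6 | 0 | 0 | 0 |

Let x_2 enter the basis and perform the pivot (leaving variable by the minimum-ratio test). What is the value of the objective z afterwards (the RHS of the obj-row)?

56/5

Ratio test on column x_2 — row 1: 20/3 = 20/3; row 2: 28/5 = 28/5. Minimum is 28/5 at row 2 (s_2 leaves); pivot element 5.
Pivot on row 2; the obj-row RHS becomes 0 − (-2)·(28/5) = 56/5.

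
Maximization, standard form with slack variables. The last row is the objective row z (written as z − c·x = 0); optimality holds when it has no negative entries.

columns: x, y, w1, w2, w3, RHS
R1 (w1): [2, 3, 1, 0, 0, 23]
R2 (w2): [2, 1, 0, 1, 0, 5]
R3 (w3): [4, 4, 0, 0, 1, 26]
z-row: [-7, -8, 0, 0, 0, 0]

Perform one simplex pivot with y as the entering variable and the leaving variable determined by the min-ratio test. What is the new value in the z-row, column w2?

Ratio test on column y — row 1: 23/3 = 23/3; row 2: 5/1 = 5; row 3: 26/4 = 13/2. Minimum is 5 at row 2 (w2 leaves); pivot element 1.
Divide row 2 by 1; eliminate column y from the other rows.
z-row update in column w2: 0 − (-8)·1 = 8.

8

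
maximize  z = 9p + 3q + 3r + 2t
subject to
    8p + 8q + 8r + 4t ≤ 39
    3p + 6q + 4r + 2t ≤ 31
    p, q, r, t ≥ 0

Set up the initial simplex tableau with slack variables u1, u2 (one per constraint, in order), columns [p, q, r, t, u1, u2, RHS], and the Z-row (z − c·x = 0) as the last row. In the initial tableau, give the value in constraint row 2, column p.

Constraint 2 has coefficient 3 on p.

3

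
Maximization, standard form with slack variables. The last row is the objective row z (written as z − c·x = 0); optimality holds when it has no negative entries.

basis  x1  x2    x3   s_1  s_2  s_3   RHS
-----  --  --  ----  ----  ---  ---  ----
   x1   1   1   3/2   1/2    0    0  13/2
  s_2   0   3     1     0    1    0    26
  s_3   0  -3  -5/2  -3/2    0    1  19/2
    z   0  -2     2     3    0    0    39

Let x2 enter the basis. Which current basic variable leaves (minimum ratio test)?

Column x2 entries and ratios — x1: (13/2)/1 = 13/2; s_2: 26/3 = 26/3; s_3: -3 ≤ 0, skip.
Smallest ratio is 13/2 in the row of x1, so x1 leaves.

x1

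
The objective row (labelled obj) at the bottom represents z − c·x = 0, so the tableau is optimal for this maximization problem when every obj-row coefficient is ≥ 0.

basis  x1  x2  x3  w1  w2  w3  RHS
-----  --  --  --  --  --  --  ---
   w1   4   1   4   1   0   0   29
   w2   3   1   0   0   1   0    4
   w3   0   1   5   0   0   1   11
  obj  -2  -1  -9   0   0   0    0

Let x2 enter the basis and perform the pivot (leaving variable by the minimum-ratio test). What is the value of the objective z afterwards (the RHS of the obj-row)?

4

Ratio test on column x2 — row 1: 29/1 = 29; row 2: 4/1 = 4; row 3: 11/1 = 11. Minimum is 4 at row 2 (w2 leaves); pivot element 1.
Pivot on row 2; the obj-row RHS becomes 0 − (-1)·4 = 4.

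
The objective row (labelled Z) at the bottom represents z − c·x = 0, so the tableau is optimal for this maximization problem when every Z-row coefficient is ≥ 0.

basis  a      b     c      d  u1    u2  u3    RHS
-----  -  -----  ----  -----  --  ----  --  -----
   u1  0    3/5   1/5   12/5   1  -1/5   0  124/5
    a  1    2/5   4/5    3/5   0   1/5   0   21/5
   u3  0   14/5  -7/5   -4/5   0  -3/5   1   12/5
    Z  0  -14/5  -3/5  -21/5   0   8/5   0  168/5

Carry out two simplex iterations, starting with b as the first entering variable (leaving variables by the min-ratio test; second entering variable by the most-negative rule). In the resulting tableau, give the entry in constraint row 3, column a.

2/5

Ratio test on column b — row 1: (124/5)/(3/5) = 124/3; row 2: (21/5)/(2/5) = 21/2; row 3: (12/5)/(14/5) = 6/7. Minimum is 6/7 at row 3 (u3 leaves); pivot element 14/5.
Divide row 3 by 14/5; eliminate column b from the other rows.
Second iteration: most negative Z-row entry is -5 in column d, so d enters.
Ratio test on column d — row 1: (170/7)/(18/7) = 85/9; row 2: (27/7)/(5/7) = 27/5; row 3: entry -2/7 ≤ 0. Minimum is 27/5 at row 2 (a leaves); pivot element 5/7.
Divide row 2 by 5/7; eliminate column d from the other rows.
After both pivots, the entry at constraint row 3, column a is 2/5.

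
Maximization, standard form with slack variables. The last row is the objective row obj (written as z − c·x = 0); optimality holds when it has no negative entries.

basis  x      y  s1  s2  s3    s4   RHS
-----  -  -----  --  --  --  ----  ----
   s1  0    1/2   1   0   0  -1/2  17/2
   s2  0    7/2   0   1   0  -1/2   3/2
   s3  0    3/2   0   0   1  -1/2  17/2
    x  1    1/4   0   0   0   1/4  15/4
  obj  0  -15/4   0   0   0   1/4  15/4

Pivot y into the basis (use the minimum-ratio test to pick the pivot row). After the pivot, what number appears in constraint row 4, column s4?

Ratio test on column y — row 1: (17/2)/(1/2) = 17; row 2: (3/2)/(7/2) = 3/7; row 3: (17/2)/(3/2) = 17/3; row 4: (15/4)/(1/4) = 15. Minimum is 3/7 at row 2 (s2 leaves); pivot element 7/2.
Divide row 2 by 7/2; eliminate column y from the other rows.
Row 4 update in column s4: 1/4 − (1/4)·(-1/7) = 2/7.

2/7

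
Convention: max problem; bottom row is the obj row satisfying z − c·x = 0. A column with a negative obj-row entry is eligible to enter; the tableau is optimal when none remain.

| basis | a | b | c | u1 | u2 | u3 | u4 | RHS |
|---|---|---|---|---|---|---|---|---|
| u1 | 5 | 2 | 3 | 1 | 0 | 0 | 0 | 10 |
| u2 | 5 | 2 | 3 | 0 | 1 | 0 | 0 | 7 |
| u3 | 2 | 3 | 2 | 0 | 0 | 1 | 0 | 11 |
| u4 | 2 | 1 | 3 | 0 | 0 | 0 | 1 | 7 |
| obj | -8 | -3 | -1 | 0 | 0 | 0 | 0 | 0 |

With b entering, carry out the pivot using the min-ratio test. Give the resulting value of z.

21/2

Ratio test on column b — row 1: 10/2 = 5; row 2: 7/2 = 7/2; row 3: 11/3 = 11/3; row 4: 7/1 = 7. Minimum is 7/2 at row 2 (u2 leaves); pivot element 2.
Pivot on row 2; the obj-row RHS becomes 0 − (-3)·(7/2) = 21/2.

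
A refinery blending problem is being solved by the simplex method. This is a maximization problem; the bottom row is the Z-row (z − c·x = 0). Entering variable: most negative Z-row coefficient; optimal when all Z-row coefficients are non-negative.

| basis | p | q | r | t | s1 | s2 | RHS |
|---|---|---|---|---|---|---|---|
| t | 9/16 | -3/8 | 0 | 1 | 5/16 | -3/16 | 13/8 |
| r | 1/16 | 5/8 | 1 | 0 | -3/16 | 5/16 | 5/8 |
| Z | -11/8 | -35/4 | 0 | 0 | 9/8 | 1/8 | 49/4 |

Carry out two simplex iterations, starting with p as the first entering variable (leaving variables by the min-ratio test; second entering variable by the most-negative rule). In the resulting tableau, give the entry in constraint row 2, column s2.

1/2

Ratio test on column p — row 1: (13/8)/(9/16) = 26/9; row 2: (5/8)/(1/16) = 10. Minimum is 26/9 at row 1 (t leaves); pivot element 9/16.
Divide row 1 by 9/16; eliminate column p from the other rows.
Second iteration: most negative Z-row entry is -29/3 in column q, so q enters.
Ratio test on column q — row 1: entry -2/3 ≤ 0; row 2: (4/9)/(2/3) = 2/3. Minimum is 2/3 at row 2 (r leaves); pivot element 2/3.
Divide row 2 by 2/3; eliminate column q from the other rows.
After both pivots, the entry at constraint row 2, column s2 is 1/2.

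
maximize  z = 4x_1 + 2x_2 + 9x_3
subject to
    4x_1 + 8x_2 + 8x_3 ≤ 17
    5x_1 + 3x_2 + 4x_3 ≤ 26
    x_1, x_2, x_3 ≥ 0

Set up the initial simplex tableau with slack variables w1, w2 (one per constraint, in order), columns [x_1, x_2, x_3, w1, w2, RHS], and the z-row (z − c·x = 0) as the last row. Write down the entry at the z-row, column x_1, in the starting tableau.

-4

The z-row carries the negated objective coefficients: the x_1 entry is -4.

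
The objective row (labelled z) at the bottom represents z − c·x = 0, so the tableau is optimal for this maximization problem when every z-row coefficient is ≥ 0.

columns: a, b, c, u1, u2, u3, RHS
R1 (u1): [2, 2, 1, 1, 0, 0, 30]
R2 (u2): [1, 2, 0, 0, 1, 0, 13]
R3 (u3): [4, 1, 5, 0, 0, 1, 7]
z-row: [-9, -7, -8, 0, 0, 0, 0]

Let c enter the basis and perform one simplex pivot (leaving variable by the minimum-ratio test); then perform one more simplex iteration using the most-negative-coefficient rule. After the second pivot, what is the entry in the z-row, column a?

1/10

Ratio test on column c — row 1: 30/1 = 30; row 2: entry 0 ≤ 0; row 3: 7/5 = 7/5. Minimum is 7/5 at row 3 (u3 leaves); pivot element 5.
Divide row 3 by 5; eliminate column c from the other rows.
Second iteration: most negative z-row entry is -27/5 in column b, so b enters.
Ratio test on column b — row 1: (143/5)/(9/5) = 143/9; row 2: 13/2 = 13/2; row 3: (7/5)/(1/5) = 7. Minimum is 13/2 at row 2 (u2 leaves); pivot element 2.
Divide row 2 by 2; eliminate column b from the other rows.
After both pivots, the entry at the z-row, column a is 1/10.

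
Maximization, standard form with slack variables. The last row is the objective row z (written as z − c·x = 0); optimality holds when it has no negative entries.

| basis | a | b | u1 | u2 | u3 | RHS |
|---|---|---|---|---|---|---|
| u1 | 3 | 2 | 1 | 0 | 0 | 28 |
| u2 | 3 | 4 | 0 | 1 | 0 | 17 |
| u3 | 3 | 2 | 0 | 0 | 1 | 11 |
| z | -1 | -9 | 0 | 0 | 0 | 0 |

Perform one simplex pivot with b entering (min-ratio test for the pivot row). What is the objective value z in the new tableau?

153/4

Ratio test on column b — row 1: 28/2 = 14; row 2: 17/4 = 17/4; row 3: 11/2 = 11/2. Minimum is 17/4 at row 2 (u2 leaves); pivot element 4.
Pivot on row 2; the z-row RHS becomes 0 − (-9)·(17/4) = 153/4.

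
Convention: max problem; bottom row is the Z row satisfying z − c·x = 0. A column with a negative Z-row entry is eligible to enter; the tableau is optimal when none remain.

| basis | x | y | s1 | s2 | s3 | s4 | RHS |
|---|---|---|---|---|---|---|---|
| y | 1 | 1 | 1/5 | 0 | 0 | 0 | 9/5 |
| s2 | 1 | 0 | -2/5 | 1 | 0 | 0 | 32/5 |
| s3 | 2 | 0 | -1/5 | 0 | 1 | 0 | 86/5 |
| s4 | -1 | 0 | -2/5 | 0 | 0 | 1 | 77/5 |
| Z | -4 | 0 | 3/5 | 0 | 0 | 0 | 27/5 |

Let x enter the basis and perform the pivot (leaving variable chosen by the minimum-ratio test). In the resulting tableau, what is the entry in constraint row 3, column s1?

Ratio test on column x — row 1: (9/5)/1 = 9/5; row 2: (32/5)/1 = 32/5; row 3: (86/5)/2 = 43/5; row 4: entry -1 ≤ 0. Minimum is 9/5 at row 1 (y leaves); pivot element 1.
Divide row 1 by 1; eliminate column x from the other rows.
Row 3 update in column s1: -1/5 − 2·(1/5) = -3/5.

-3/5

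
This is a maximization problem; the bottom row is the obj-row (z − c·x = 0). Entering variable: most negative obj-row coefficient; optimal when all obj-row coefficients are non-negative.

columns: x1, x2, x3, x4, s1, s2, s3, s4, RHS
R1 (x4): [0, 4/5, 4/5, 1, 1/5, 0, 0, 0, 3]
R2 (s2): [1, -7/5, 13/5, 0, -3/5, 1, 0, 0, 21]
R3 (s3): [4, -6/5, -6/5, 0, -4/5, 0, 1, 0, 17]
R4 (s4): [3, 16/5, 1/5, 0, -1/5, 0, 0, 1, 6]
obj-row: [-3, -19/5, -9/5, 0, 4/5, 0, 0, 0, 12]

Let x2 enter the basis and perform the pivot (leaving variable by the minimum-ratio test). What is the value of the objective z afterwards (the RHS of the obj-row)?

Ratio test on column x2 — row 1: 3/(4/5) = 15/4; row 2: entry -7/5 ≤ 0; row 3: entry -6/5 ≤ 0; row 4: 6/(16/5) = 15/8. Minimum is 15/8 at row 4 (s4 leaves); pivot element 16/5.
Pivot on row 4; the obj-row RHS becomes 12 − (-19/5)·(15/8) = 153/8.

153/8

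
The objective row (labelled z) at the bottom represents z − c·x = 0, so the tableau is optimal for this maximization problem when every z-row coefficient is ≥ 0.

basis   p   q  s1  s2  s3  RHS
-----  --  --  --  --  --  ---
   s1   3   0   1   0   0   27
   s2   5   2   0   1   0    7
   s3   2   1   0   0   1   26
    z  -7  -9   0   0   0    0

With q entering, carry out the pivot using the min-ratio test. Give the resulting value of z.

63/2

Ratio test on column q — row 1: entry 0 ≤ 0; row 2: 7/2 = 7/2; row 3: 26/1 = 26. Minimum is 7/2 at row 2 (s2 leaves); pivot element 2.
Pivot on row 2; the z-row RHS becomes 0 − (-9)·(7/2) = 63/2.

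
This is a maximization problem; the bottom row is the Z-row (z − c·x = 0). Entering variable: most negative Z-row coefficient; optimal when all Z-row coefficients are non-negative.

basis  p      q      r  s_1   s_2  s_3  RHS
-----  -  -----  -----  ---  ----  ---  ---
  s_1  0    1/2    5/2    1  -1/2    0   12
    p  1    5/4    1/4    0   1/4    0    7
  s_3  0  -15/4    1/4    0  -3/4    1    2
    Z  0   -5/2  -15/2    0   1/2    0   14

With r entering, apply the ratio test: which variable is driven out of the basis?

s_1

Column r entries and ratios — s_1: 12/(5/2) = 24/5; p: 7/(1/4) = 28; s_3: 2/(1/4) = 8.
Smallest ratio is 24/5 in the row of s_1, so s_1 leaves.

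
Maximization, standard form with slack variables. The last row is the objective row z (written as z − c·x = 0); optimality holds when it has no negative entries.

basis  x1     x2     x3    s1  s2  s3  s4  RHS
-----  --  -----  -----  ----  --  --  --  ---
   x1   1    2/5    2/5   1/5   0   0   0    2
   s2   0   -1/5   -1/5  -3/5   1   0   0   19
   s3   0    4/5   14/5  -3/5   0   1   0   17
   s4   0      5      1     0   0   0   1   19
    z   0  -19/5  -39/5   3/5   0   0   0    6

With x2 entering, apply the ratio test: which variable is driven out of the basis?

Column x2 entries and ratios — x1: 2/(2/5) = 5; s2: -1/5 ≤ 0, skip; s3: 17/(4/5) = 85/4; s4: 19/5 = 19/5.
Smallest ratio is 19/5 in the row of s4, so s4 leaves.

s4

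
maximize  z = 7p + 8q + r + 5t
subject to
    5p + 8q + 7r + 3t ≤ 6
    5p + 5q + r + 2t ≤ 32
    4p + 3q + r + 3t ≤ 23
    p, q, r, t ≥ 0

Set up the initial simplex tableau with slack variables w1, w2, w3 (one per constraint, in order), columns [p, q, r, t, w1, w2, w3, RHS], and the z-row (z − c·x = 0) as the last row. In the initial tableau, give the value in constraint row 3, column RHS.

23

The RHS of constraint 3 is b_3 = 23.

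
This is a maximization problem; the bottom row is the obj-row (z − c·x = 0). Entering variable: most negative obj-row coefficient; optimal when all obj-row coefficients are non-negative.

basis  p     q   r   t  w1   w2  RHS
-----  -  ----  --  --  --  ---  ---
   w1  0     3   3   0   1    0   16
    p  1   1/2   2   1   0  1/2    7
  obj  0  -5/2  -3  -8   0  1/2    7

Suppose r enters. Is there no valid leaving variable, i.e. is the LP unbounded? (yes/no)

Column r has positive entries in row(s) 1, 2, so the ratio test bounds it — not unbounded.

no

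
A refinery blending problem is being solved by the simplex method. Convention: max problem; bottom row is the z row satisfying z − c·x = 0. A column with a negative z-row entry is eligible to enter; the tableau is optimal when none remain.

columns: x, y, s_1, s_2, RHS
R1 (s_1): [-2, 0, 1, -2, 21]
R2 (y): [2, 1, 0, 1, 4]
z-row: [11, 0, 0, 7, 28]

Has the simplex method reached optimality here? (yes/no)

yes

Every z-row coefficient is ≥ 0, so the tableau is optimal.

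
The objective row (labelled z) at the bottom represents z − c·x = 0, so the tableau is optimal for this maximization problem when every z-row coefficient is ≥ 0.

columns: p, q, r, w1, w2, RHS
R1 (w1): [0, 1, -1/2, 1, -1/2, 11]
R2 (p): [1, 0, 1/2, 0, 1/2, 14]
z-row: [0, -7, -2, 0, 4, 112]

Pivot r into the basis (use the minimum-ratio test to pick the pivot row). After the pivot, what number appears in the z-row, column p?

Ratio test on column r — row 1: entry -1/2 ≤ 0; row 2: 14/(1/2) = 28. Minimum is 28 at row 2 (p leaves); pivot element 1/2.
Divide row 2 by 1/2; eliminate column r from the other rows.
z-row update in column p: 0 − (-2)·2 = 4.

4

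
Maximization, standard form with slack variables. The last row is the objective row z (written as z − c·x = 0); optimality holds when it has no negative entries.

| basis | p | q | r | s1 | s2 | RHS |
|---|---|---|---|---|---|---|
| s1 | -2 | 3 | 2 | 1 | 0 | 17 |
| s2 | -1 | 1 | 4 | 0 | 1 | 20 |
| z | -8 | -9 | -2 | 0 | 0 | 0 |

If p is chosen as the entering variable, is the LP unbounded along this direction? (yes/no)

yes

Every constraint-row entry in column p is ≤ 0, so increasing p is unbounded.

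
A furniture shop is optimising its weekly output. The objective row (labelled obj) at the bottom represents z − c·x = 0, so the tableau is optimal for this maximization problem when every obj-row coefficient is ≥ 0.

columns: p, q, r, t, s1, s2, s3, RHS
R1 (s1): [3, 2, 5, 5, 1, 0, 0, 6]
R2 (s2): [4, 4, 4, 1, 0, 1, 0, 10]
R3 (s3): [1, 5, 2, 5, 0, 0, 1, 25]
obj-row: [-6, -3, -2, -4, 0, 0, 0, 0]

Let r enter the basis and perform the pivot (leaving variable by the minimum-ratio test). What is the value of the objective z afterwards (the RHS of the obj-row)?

12/5

Ratio test on column r — row 1: 6/5 = 6/5; row 2: 10/4 = 5/2; row 3: 25/2 = 25/2. Minimum is 6/5 at row 1 (s1 leaves); pivot element 5.
Pivot on row 1; the obj-row RHS becomes 0 − (-2)·(6/5) = 12/5.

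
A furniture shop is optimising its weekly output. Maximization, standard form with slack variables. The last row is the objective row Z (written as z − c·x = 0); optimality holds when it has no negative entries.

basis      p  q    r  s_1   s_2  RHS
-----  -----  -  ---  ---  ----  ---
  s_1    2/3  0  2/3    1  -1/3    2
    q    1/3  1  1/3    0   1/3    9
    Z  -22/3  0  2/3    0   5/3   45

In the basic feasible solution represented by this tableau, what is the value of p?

0

p is not in the basis, so in the current basic feasible solution p = 0.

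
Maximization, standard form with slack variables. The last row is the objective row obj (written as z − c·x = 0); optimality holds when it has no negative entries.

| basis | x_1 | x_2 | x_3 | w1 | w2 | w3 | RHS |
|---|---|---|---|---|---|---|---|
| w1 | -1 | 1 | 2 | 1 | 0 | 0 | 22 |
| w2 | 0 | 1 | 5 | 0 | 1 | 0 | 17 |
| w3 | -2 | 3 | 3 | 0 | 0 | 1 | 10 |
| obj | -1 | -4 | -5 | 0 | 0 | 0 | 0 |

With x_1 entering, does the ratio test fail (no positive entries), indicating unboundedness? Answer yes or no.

Every constraint-row entry in column x_1 is ≤ 0, so increasing x_1 is unbounded.

yes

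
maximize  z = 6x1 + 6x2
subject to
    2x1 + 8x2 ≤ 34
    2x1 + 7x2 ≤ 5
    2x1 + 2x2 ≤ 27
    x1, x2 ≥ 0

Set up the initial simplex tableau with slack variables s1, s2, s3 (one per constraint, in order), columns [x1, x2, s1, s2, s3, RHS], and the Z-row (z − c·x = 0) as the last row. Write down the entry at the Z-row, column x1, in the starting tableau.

The Z-row carries the negated objective coefficients: the x1 entry is -6.

-6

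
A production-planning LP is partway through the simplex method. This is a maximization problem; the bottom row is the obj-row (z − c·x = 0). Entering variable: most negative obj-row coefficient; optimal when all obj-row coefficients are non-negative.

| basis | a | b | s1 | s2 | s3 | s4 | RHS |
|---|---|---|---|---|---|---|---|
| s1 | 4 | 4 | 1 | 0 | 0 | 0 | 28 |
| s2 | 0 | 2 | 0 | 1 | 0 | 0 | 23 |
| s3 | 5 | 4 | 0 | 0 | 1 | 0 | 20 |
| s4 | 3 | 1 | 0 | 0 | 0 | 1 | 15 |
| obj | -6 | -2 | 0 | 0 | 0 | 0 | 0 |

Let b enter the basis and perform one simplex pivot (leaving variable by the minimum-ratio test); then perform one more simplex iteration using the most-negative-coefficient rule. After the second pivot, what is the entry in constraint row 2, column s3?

Ratio test on column b — row 1: 28/4 = 7; row 2: 23/2 = 23/2; row 3: 20/4 = 5; row 4: 15/1 = 15. Minimum is 5 at row 3 (s3 leaves); pivot element 4.
Divide row 3 by 4; eliminate column b from the other rows.
Second iteration: most negative obj-row entry is -7/2 in column a, so a enters.
Ratio test on column a — row 1: entry -1 ≤ 0; row 2: entry -5/2 ≤ 0; row 3: 5/(5/4) = 4; row 4: 10/(7/4) = 40/7. Minimum is 4 at row 3 (b leaves); pivot element 5/4.
Divide row 3 by 5/4; eliminate column a from the other rows.
After both pivots, the entry at constraint row 2, column s3 is 0.

0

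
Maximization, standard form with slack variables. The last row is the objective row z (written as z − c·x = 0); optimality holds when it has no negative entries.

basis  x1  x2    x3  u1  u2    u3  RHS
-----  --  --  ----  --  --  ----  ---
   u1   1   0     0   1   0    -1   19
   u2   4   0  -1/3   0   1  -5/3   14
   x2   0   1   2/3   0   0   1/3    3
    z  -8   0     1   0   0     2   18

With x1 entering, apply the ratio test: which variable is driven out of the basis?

Column x1 entries and ratios — u1: 19/1 = 19; u2: 14/4 = 7/2; x2: 0 ≤ 0, skip.
Smallest ratio is 7/2 in the row of u2, so u2 leaves.

u2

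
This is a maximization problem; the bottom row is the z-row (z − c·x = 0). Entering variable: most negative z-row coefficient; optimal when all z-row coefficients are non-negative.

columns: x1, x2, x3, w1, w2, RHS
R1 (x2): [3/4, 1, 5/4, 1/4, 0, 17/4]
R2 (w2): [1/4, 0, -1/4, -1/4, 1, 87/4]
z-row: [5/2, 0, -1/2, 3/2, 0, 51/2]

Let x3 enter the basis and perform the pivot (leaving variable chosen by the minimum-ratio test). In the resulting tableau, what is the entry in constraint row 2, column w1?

-1/5

Ratio test on column x3 — row 1: (17/4)/(5/4) = 17/5; row 2: entry -1/4 ≤ 0. Minimum is 17/5 at row 1 (x2 leaves); pivot element 5/4.
Divide row 1 by 5/4; eliminate column x3 from the other rows.
Row 2 update in column w1: -1/4 − (-1/4)·(1/5) = -1/5.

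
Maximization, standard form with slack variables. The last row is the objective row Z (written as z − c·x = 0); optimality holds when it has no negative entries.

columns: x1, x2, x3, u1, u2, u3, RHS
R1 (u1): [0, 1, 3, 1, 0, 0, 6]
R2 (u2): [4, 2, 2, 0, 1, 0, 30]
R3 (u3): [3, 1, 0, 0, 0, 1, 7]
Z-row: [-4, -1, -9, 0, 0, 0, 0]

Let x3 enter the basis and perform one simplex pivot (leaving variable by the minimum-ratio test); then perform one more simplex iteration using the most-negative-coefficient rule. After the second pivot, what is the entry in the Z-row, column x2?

10/3

Ratio test on column x3 — row 1: 6/3 = 2; row 2: 30/2 = 15; row 3: entry 0 ≤ 0. Minimum is 2 at row 1 (u1 leaves); pivot element 3.
Divide row 1 by 3; eliminate column x3 from the other rows.
Second iteration: most negative Z-row entry is -4 in column x1, so x1 enters.
Ratio test on column x1 — row 1: entry 0 ≤ 0; row 2: 26/4 = 13/2; row 3: 7/3 = 7/3. Minimum is 7/3 at row 3 (u3 leaves); pivot element 3.
Divide row 3 by 3; eliminate column x1 from the other rows.
After both pivots, the entry at the Z-row, column x2 is 10/3.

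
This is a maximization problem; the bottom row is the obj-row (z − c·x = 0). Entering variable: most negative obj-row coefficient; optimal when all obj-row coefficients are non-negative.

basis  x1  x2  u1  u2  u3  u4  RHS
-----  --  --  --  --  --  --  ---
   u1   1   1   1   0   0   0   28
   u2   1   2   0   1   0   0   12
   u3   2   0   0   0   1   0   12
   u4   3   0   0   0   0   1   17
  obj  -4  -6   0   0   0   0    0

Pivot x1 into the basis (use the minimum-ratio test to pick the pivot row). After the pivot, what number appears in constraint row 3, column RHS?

Ratio test on column x1 — row 1: 28/1 = 28; row 2: 12/1 = 12; row 3: 12/2 = 6; row 4: 17/3 = 17/3. Minimum is 17/3 at row 4 (u4 leaves); pivot element 3.
Divide row 4 by 3; eliminate column x1 from the other rows.
Row 3 update in column RHS: 12 − 2·(17/3) = 2/3.

2/3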